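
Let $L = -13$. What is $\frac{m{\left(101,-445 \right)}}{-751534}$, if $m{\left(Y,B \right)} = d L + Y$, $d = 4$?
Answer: $- \frac{7}{107362} \approx -6.52 \cdot 10^{-5}$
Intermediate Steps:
$m{\left(Y,B \right)} = -52 + Y$ ($m{\left(Y,B \right)} = 4 \left(-13\right) + Y = -52 + Y$)
$\frac{m{\left(101,-445 \right)}}{-751534} = \frac{-52 + 101}{-751534} = 49 \left(- \frac{1}{751534}\right) = - \frac{7}{107362}$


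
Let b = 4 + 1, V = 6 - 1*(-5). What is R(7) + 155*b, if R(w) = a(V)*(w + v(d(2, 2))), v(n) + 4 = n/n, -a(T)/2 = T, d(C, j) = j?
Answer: 687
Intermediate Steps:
V = 11 (V = 6 + 5 = 11)
a(T) = -2*T
b = 5
v(n) = -3 (v(n) = -4 + n/n = -4 + 1 = -3)
R(w) = 66 - 22*w (R(w) = (-2*11)*(w - 3) = -22*(-3 + w) = 66 - 22*w)
R(7) + 155*b = (66 - 22*7) + 155*5 = (66 - 154) + 775 = -88 + 775 = 687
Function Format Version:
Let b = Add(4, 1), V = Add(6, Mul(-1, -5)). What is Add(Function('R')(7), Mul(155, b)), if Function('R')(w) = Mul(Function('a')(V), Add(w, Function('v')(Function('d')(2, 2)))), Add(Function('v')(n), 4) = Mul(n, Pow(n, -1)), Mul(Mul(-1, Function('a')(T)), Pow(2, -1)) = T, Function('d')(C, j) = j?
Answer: 687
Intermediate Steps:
V = 11 (V = Add(6, 5) = 11)
Function('a')(T) = Mul(-2, T)
b = 5
Function('v')(n) = -3 (Function('v')(n) = Add(-4, Mul(n, Pow(n, -1))) = Add(-4, 1) = -3)
Function('R')(w) = Add(66, Mul(-22, w)) (Function('R')(w) = Mul(Mul(-2, 11), Add(w, -3)) = Mul(-22, Add(-3, w)) = Add(66, Mul(-22, w)))
Add(Function('R')(7), Mul(155, b)) = Add(Add(66, Mul(-22, 7)), Mul(155, 5)) = Add(Add(66, -154), 775) = Add(-88, 775) = 687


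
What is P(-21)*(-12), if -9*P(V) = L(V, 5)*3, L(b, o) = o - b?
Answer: 104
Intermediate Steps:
P(V) = -5/3 + V/3 (P(V) = -(5 - V)*3/9 = -(15 - 3*V)/9 = -5/3 + V/3)
P(-21)*(-12) = (-5/3 + (⅓)*(-21))*(-12) = (-5/3 - 7)*(-12) = -26/3*(-12) = 104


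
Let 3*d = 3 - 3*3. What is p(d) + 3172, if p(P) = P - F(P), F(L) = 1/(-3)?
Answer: 9511/3 ≈ 3170.3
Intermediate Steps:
d = -2 (d = (3 - 3*3)/3 = (3 - 9)/3 = (⅓)*(-6) = -2)
F(L) = -⅓
p(P) = ⅓ + P (p(P) = P - 1*(-⅓) = P + ⅓ = ⅓ + P)
p(d) + 3172 = (⅓ - 2) + 3172 = -5/3 + 3172 = 9511/3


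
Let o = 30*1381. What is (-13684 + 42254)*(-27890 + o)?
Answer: 386837800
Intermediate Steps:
o = 41430
(-13684 + 42254)*(-27890 + o) = (-13684 + 42254)*(-27890 + 41430) = 28570*13540 = 386837800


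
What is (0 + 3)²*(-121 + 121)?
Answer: 0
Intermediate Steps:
(0 + 3)²*(-121 + 121) = 3²*0 = 9*0 = 0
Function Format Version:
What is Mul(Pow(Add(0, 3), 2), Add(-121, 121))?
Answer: 0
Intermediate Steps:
Mul(Pow(Add(0, 3), 2), Add(-121, 121)) = Mul(Pow(3, 2), 0) = Mul(9, 0) = 0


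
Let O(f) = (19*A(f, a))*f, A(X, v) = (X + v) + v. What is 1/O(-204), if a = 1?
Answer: 1/782952 ≈ 1.2772e-6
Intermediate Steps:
A(X, v) = X + 2*v
O(f) = f*(38 + 19*f) (O(f) = (19*(f + 2*1))*f = (19*(f + 2))*f = (19*(2 + f))*f = (38 + 19*f)*f = f*(38 + 19*f))
1/O(-204) = 1/(19*(-204)*(2 - 204)) = 1/(19*(-204)*(-202)) = 1/782952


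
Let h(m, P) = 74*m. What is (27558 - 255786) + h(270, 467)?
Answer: -208248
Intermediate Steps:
(27558 - 255786) + h(270, 467) = (27558 - 255786) + 74*270 = -228228 + 19980 = -208248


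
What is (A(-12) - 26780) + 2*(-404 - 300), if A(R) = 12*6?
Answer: -28116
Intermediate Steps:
A(R) = 72
(A(-12) - 26780) + 2*(-404 - 300) = (72 - 26780) + 2*(-404 - 300) = -26708 + 2*(-704) = -26708 - 1408 = -28116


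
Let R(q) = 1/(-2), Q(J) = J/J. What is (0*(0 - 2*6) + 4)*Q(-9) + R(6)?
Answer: 7/2 ≈ 3.5000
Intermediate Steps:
Q(J) = 1
R(q) = -½
(0*(0 - 2*6) + 4)*Q(-9) + R(6) = (0*(0 - 2*6) + 4)*1 - ½ = (0*(0 - 12) + 4)*1 - ½ = (0*(-12) + 4)*1 - ½ = (0 + 4)*1 - ½ = 4*1 - ½ = 4 - ½ = 7/2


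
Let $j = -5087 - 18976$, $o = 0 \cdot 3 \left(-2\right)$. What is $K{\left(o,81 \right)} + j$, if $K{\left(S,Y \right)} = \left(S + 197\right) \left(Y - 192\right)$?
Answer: $-45930$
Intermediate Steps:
$o = 0$ ($o = 0 \left(-2\right) = 0$)
$j = -24063$ ($j = -5087 - 18976 = -24063$)
$K{\left(S,Y \right)} = \left(-192 + Y\right) \left(197 + S\right)$ ($K{\left(S,Y \right)} = \left(197 + S\right) \left(-192 + Y\right) = \left(-192 + Y\right) \left(197 + S\right)$)
$K{\left(o,81 \right)} + j = \left(-37824 - 0 + 197 \cdot 81 + 0 \cdot 81\right) - 24063 = \left(-37824 + 0 + 15957 + 0\right) - 24063 = -21867 - 24063 = -45930$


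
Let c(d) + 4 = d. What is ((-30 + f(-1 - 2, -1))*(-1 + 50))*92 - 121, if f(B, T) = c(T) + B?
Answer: -171425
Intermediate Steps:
c(d) = -4 + d
f(B, T) = -4 + B + T (f(B, T) = (-4 + T) + B = -4 + B + T)
((-30 + f(-1 - 2, -1))*(-1 + 50))*92 - 121 = ((-30 + (-4 + (-1 - 2) - 1))*(-1 + 50))*92 - 121 = ((-30 + (-4 - 3 - 1))*49)*92 - 121 = ((-30 - 8)*49)*92 - 121 = -38*49*92 - 121 = -1862*92 - 121 = -171304 - 121 = -171425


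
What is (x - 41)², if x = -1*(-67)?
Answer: 676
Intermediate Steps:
x = 67
(x - 41)² = (67 - 41)² = 26² = 676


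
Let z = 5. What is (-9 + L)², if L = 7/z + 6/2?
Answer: 529/25 ≈ 21.160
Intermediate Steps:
L = 22/5 (L = 7/5 + 6/2 = 7*(⅕) + 6*(½) = 7/5 + 3 = 22/5 ≈ 4.4000)
(-9 + L)² = (-9 + 22/5)² = (-23/5)² = 529/25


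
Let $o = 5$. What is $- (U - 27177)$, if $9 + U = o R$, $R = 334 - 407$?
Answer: $27551$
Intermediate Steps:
$R = -73$ ($R = 334 - 407 = -73$)
$U = -374$ ($U = -9 + 5 \left(-73\right) = -9 - 365 = -374$)
$- (U - 27177) = - (-374 - 27177) = \left(-1\right) \left(-27551\right) = 27551$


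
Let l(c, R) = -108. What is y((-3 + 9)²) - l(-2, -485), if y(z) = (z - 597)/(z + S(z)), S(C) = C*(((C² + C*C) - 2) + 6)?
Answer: 3365525/31164 ≈ 107.99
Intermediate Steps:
S(C) = C*(4 + 2*C²) (S(C) = C*(((C² + C²) - 2) + 6) = C*((2*C² - 2) + 6) = C*((-2 + 2*C²) + 6) = C*(4 + 2*C²))
y(z) = (-597 + z)/(z + 2*z*(2 + z²)) (y(z) = (z - 597)/(z + 2*z*(2 + z²)) = (-597 + z)/(z + 2*z*(2 + z²)))
y((-3 + 9)²) - l(-2, -485) = (-597 + (-3 + 9)²)/(((-3 + 9)²)*(5 + 2*((-3 + 9)²)²)) - 1*(-108) = (-597 + 6²)/((6²)*(5 + 2*(6²)²)) + 108 = (-597 + 36)/(36*(5 + 2*36²)) + 108 = (1/36)*(-561)/(5 + 2*1296) + 108 = (1/36)*(-561)/(5 + 2592) + 108 = (1/36)*(-561)/2597 + 108 = (1/36)*(1/2597)*(-561) + 108 = -187/31164 + 108 = 3365525/31164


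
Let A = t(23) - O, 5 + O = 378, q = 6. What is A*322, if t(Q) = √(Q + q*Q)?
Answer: -120106 + 322*√161 ≈ -1.1602e+5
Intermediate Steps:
t(Q) = √7*√Q (t(Q) = √(Q + 6*Q) = √(7*Q) = √7*√Q)
O = 373 (O = -5 + 378 = 373)
A = -373 + √161 (A = √7*√23 - 1*373 = √161 - 373 = -373 + √161 ≈ -360.31)
A*322 = (-373 + √161)*322 = -120106 + 322*√161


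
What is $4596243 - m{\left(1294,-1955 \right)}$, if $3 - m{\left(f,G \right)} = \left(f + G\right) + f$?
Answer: $4596873$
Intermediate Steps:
$m{\left(f,G \right)} = 3 - G - 2 f$ ($m{\left(f,G \right)} = 3 - \left(\left(f + G\right) + f\right) = 3 - \left(\left(G + f\right) + f\right) = 3 - \left(G + 2 f\right) = 3 - G - 2 f$)
$4596243 - m{\left(1294,-1955 \right)} = 4596243 - \left(3 - -1955 - 2588\right) = 4596243 - \left(3 + 1955 - 2588\right) = 4596243 - -630 = 4596243 + 630 = 4596873$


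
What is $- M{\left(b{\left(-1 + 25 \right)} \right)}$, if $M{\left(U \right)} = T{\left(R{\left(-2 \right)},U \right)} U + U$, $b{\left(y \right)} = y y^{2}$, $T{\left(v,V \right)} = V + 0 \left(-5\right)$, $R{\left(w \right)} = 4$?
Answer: $-191116800$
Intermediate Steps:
$T{\left(v,V \right)} = V$ ($T{\left(v,V \right)} = V + 0 = V$)
$b{\left(y \right)} = y^{3}$
$M{\left(U \right)} = U + U^{2}$ ($M{\left(U \right)} = U U + U = U^{2} + U = U + U^{2}$)
$- M{\left(b{\left(-1 + 25 \right)} \right)} = - \left(-1 + 25\right)^{3} \left(1 + \left(-1 + 25\right)^{3}\right) = - 24^{3} \left(1 + 24^{3}\right) = - 13824 \left(1 + 13824\right) = - 13824 \cdot 13825 = \left(-1\right) 191116800 = -191116800$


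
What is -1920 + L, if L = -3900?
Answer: -5820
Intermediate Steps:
-1920 + L = -1920 - 3900 = -5820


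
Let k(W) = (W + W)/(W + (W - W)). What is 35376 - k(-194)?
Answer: 35374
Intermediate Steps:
k(W) = 2 (k(W) = (2*W)/(W + 0) = (2*W)/W = 2)
35376 - k(-194) = 35376 - 1*2 = 35376 - 2 = 35374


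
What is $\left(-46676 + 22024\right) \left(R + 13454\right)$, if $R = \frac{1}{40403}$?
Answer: $- \frac{13400382551876}{40403} \approx -3.3167 \cdot 10^{8}$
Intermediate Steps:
$R = \frac{1}{40403} \approx 2.4751 \cdot 10^{-5}$
$\left(-46676 + 22024\right) \left(R + 13454\right) = \left(-46676 + 22024\right) \left(\frac{1}{40403} + 13454\right) = \left(-24652\right) \frac{543581963}{40403} = - \frac{13400382551876}{40403}$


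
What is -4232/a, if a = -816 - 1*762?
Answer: 2116/789 ≈ 2.6819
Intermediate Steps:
a = -1578 (a = -816 - 762 = -1578)
-4232/a = -4232/(-1578) = -4232*(-1/1578) = 2116/789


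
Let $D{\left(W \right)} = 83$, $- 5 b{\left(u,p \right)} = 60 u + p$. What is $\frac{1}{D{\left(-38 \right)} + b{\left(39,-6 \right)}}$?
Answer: $- \frac{5}{1919} \approx -0.0026055$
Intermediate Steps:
$b{\left(u,p \right)} = - 12 u - \frac{p}{5}$ ($b{\left(u,p \right)} = - \frac{60 u + p}{5} = - \frac{p + 60 u}{5} = - 12 u - \frac{p}{5}$)
$\frac{1}{D{\left(-38 \right)} + b{\left(39,-6 \right)}} = \frac{1}{83 - \frac{2334}{5}} = \frac{1}{- \frac{1919}{5}} = - \frac{5}{1919}$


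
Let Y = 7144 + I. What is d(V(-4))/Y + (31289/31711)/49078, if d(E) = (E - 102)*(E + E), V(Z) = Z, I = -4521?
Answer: 1319835035431/4082207577334 ≈ 0.32331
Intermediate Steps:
d(E) = 2*E*(-102 + E) (d(E) = (-102 + E)*(2*E) = 2*E*(-102 + E))
Y = 2623 (Y = 7144 - 4521 = 2623)
d(V(-4))/Y + (31289/31711)/49078 = (2*(-4)*(-102 - 4))/2623 + (31289/31711)/49078 = (2*(-4)*(-106))*(1/2623) + (31289*(1/31711))*(1/49078) = 848*(1/2623) + (31289/31711)*(1/49078) = 848/2623 + 31289/1556312458 = 1319835035431/4082207577334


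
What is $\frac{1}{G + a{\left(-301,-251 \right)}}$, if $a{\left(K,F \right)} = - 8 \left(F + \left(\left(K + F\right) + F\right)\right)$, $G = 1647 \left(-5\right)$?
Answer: $\frac{1}{197} \approx 0.0050761$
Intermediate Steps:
$G = -8235$
$a{\left(K,F \right)} = - 24 F - 8 K$ ($a{\left(K,F \right)} = - 8 \left(F + \left(\left(F + K\right) + F\right)\right) = - 8 \left(F + \left(K + 2 F\right)\right) = - 8 \left(K + 3 F\right) = - 24 F - 8 K$)
$\frac{1}{G + a{\left(-301,-251 \right)}} = \frac{1}{-8235 - -8432} = \frac{1}{-8235 + \left(6024 + 2408\right)} = \frac{1}{-8235 + 8432} = \frac{1}{197}$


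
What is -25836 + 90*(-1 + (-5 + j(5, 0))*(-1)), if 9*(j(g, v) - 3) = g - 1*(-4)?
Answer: -25836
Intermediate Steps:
j(g, v) = 31/9 + g/9 (j(g, v) = 3 + (g - 1*(-4))/9 = 3 + (g + 4)/9 = 3 + (4 + g)/9 = 3 + (4/9 + g/9) = 31/9 + g/9)
-25836 + 90*(-1 + (-5 + j(5, 0))*(-1)) = -25836 + 90*(-1 + (-5 + (31/9 + (⅑)*5))*(-1)) = -25836 + 90*(-1 + (-5 + (31/9 + 5/9))*(-1)) = -25836 + 90*(-1 + (-5 + 4)*(-1)) = -25836 + 90*(-1 - 1*(-1)) = -25836 + 90*(-1 + 1) = -25836 + 90*0 = -25836 + 0 = -25836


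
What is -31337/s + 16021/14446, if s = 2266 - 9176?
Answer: 140849853/24955465 ≈ 5.6441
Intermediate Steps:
s = -6910
-31337/s + 16021/14446 = -31337/(-6910) + 16021/14446 = -31337*(-1/6910) + 16021*(1/14446) = 31337/6910 + 16021/14446 = 140849853/24955465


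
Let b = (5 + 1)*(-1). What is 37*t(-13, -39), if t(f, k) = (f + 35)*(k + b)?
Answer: -36630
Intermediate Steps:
b = -6 (b = 6*(-1) = -6)
t(f, k) = (-6 + k)*(35 + f) (t(f, k) = (f + 35)*(k - 6) = (35 + f)*(-6 + k) = (-6 + k)*(35 + f))
37*t(-13, -39) = 37*(-210 - 6*(-13) + 35*(-39) - 13*(-39)) = 37*(-210 + 78 - 1365 + 507) = 37*(-990) = -36630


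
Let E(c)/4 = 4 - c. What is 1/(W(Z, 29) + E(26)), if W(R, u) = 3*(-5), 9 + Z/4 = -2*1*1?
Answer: -1/103 ≈ -0.0097087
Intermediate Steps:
Z = -44 (Z = -36 + 4*(-2*1*1) = -36 + 4*(-2*1) = -36 + 4*(-2) = -36 - 8 = -44)
W(R, u) = -15
E(c) = 16 - 4*c (E(c) = 4*(4 - c) = 16 - 4*c)
1/(W(Z, 29) + E(26)) = 1/(-15 + (16 - 4*26)) = 1/(-15 + (16 - 104)) = 1/(-15 - 88) = 1/(-103) = -1/103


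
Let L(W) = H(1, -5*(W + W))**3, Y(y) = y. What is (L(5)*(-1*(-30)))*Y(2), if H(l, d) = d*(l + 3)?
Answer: -480000000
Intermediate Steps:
H(l, d) = d*(3 + l)
L(W) = -64000*W**3 (L(W) = ((-5*(W + W))*(3 + 1))**3 = (-10*W*4)**3 = (-40*W)**3 = -64000*W**3)
(L(5)*(-1*(-30)))*Y(2) = ((-64000*5**3)*(-1*(-30)))*2 = (-64000*125*30)*2 = -8000000*30*2 = -240000000*2 = -480000000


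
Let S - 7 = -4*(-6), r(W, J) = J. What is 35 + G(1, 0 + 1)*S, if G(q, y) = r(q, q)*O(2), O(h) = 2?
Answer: 97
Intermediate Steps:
S = 31 (S = 7 - 4*(-6) = 7 + 24 = 31)
G(q, y) = 2*q (G(q, y) = q*2 = 2*q)
35 + G(1, 0 + 1)*S = 35 + (2*1)*31 = 35 + 2*31 = 35 + 62 = 97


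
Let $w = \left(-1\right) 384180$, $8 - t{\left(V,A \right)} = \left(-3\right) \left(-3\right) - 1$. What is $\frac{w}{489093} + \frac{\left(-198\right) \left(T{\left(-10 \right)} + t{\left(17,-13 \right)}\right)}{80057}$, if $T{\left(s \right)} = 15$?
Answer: $- \frac{10736301490}{13051772767} \approx -0.82259$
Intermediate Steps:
$t{\left(V,A \right)} = 0$ ($t{\left(V,A \right)} = 8 - \left(\left(-3\right) \left(-3\right) - 1\right) = 8 - \left(9 - 1\right) = 8 - 8 = 0$)
$w = -384180$
$\frac{w}{489093} + \frac{\left(-198\right) \left(T{\left(-10 \right)} + t{\left(17,-13 \right)}\right)}{80057} = - \frac{384180}{489093} + \frac{\left(-198\right) \left(15 + 0\right)}{80057} = \left(-384180\right) \frac{1}{489093} + \left(-198\right) 15 \cdot \frac{1}{80057} = - \frac{128060}{163031} - \frac{2970}{80057} = - \frac{10736301490}{13051772767}$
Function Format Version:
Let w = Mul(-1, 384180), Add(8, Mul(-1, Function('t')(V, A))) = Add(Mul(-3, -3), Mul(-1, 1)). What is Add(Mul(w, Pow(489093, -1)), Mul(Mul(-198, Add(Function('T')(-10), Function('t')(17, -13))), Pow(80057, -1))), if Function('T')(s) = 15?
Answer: Rational(-10736301490, 13051772767) ≈ -0.82259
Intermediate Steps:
Function('t')(V, A) = 0 (Function('t')(V, A) = Add(8, Mul(-1, Add(Mul(-3, -3), Mul(-1, 1)))) = Add(8, Mul(-1, Add(9, -1))) = Add(8, Mul(-1, 8)) = Add(8, -8) = 0)
w = -384180
Add(Mul(w, Pow(489093, -1)), Mul(Mul(-198, Add(Function('T')(-10), Function('t')(17, -13))), Pow(80057, -1))) = Add(Mul(-384180, Pow(489093, -1)), Mul(Mul(-198, Add(15, 0)), Pow(80057, -1))) = Add(Mul(-384180, Rational(1, 489093)), Mul(Mul(-198, 15), Rational(1, 80057))) = Add(Rational(-128060, 163031), Mul(-2970, Rational(1, 80057))) = Add(Rational(-128060, 163031), Rational(-2970, 80057)) = Rational(-10736301490, 13051772767)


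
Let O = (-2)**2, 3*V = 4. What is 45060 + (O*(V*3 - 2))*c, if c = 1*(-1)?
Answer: 45052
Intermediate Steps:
V = 4/3 (V = (1/3)*4 = 4/3 ≈ 1.3333)
c = -1
O = 4
45060 + (O*(V*3 - 2))*c = 45060 + (4*((4/3)*3 - 2))*(-1) = 45060 + (4*(4 - 2))*(-1) = 45060 + (4*2)*(-1) = 45060 + 8*(-1) = 45060 - 8 = 45052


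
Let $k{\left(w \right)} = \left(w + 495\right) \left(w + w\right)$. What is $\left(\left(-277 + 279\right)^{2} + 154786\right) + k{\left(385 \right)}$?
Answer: $832390$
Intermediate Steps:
$k{\left(w \right)} = 2 w \left(495 + w\right)$ ($k{\left(w \right)} = \left(495 + w\right) 2 w = 2 w \left(495 + w\right)$)
$\left(\left(-277 + 279\right)^{2} + 154786\right) + k{\left(385 \right)} = \left(\left(-277 + 279\right)^{2} + 154786\right) + 2 \cdot 385 \left(495 + 385\right) = \left(2^{2} + 154786\right) + 2 \cdot 385 \cdot 880 = \left(4 + 154786\right) + 677600 = 154790 + 677600 = 832390$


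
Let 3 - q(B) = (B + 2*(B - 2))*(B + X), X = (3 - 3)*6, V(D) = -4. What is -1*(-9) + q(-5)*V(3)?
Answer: 377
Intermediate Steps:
X = 0 (X = 0*6 = 0)
q(B) = 3 - B*(-4 + 3*B) (q(B) = 3 - (B + 2*(B - 2))*(B + 0) = 3 - (B + 2*(-2 + B))*B = 3 - (B + (-4 + 2*B))*B = 3 - (-4 + 3*B)*B = 3 - B*(-4 + 3*B))
-1*(-9) + q(-5)*V(3) = -1*(-9) + (3 - 3*(-5)² + 4*(-5))*(-4) = 9 + (3 - 3*25 - 20)*(-4) = 9 + (3 - 75 - 20)*(-4) = 9 - 92*(-4) = 9 + 368 = 377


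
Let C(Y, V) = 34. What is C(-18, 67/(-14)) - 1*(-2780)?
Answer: 2814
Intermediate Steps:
C(-18, 67/(-14)) - 1*(-2780) = 34 - 1*(-2780) = 34 + 2780 = 2814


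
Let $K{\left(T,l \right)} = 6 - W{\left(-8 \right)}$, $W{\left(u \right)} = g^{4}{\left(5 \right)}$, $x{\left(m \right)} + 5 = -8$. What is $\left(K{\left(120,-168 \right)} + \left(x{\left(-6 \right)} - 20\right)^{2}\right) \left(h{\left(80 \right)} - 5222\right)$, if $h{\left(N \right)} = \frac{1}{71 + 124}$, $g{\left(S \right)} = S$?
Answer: $- \frac{95719166}{39} \approx -2.4543 \cdot 10^{6}$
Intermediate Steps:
$x{\left(m \right)} = -13$ ($x{\left(m \right)} = -5 - 8 = -13$)
$h{\left(N \right)} = \frac{1}{195}$
$W{\left(u \right)} = 625$ ($W{\left(u \right)} = 5^{4} = 625$)
$K{\left(T,l \right)} = -619$ ($K{\left(T,l \right)} = 6 - 625 = -619$)
$\left(K{\left(120,-168 \right)} + \left(x{\left(-6 \right)} - 20\right)^{2}\right) \left(h{\left(80 \right)} - 5222\right) = \left(-619 + \left(-13 - 20\right)^{2}\right) \left(\frac{1}{195} - 5222\right) = \left(-619 + \left(-33\right)^{2}\right) \left(- \frac{1018289}{195}\right) = \left(-619 + 1089\right) \left(- \frac{1018289}{195}\right) = 470 \left(- \frac{1018289}{195}\right) = - \frac{95719166}{39}$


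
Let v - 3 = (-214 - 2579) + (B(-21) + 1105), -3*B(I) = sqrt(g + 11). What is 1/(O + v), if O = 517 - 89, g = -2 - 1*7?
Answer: -11313/14220439 + 3*sqrt(2)/14220439 ≈ -0.00079525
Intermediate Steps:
g = -9 (g = -2 - 7 = -9)
B(I) = -sqrt(2)/3 (B(I) = -sqrt(-9 + 11)/3 = -sqrt(2)/3)
O = 428
v = -1685 - sqrt(2)/3 (v = 3 + ((-214 - 2579) + (-sqrt(2)/3 + 1105)) = 3 + (-2793 + (1105 - sqrt(2)/3)) = 3 + (-1688 - sqrt(2)/3) = -1685 - sqrt(2)/3 ≈ -1685.5)
1/(O + v) = 1/(428 + (-1685 - sqrt(2)/3)) = 1/(-1257 - sqrt(2)/3)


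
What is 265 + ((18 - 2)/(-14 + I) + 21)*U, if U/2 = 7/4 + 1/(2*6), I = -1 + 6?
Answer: 9058/27 ≈ 335.48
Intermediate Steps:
I = 5
U = 11/3 (U = 2*(7/4 + 1/(2*6)) = 2*(7*(1/4) + (1/2)*(1/6)) = 2*(7/4 + 1/12) = 2*(11/6) = 11/3 ≈ 3.6667)
265 + ((18 - 2)/(-14 + I) + 21)*U = 265 + ((18 - 2)/(-14 + 5) + 21)*(11/3) = 265 + (16/(-9) + 21)*(11/3) = 265 + (16*(-1/9) + 21)*(11/3) = 265 + (-16/9 + 21)*(11/3) = 265 + (173/9)*(11/3) = 265 + 1903/27 = 9058/27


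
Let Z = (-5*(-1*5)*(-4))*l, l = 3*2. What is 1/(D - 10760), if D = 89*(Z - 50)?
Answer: -1/68610 ≈ -1.4575e-5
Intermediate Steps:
l = 6
Z = -600 (Z = -5*(-1*5)*(-4)*6 = -(-25)*(-4)*6 = -5*20*6 = -100*6 = -600)
D = -57850 (D = 89*(-600 - 50) = 89*(-650) = -57850)
1/(D - 10760) = 1/(-57850 - 10760) = 1/(-68610) = -1/68610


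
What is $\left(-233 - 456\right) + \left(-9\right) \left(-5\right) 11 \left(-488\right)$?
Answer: $-242249$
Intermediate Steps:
$\left(-233 - 456\right) + \left(-9\right) \left(-5\right) 11 \left(-488\right) = -689 + 45 \cdot 11 \left(-488\right) = -689 + 495 \left(-488\right) = -689 - 241560 = -242249$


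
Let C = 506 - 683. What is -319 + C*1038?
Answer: -184045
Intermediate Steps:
C = -177
-319 + C*1038 = -319 - 177*1038 = -319 - 183726 = -184045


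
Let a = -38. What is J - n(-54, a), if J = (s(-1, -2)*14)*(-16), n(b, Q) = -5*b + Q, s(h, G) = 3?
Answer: -904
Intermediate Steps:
n(b, Q) = Q - 5*b
J = -672 (J = (3*14)*(-16) = 42*(-16) = -672)
J - n(-54, a) = -672 - (-38 - 5*(-54)) = -672 - (-38 + 270) = -672 - 1*232 = -672 - 232 = -904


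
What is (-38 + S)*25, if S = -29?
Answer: -1675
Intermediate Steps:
(-38 + S)*25 = (-38 - 29)*25 = -67*25 = -1675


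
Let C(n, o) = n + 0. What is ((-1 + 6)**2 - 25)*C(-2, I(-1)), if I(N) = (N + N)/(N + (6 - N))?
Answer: 0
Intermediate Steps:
I(N) = N/3 (I(N) = (2*N)/6 = (2*N)*(1/6) = N/3)
C(n, o) = n
((-1 + 6)**2 - 25)*C(-2, I(-1)) = ((-1 + 6)**2 - 25)*(-2) = (5**2 - 25)*(-2) = (25 - 25)*(-2) = 0*(-2) = 0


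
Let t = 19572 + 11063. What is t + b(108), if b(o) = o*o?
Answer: 42299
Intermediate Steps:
t = 30635
b(o) = o²
t + b(108) = 30635 + 108² = 30635 + 11664 = 42299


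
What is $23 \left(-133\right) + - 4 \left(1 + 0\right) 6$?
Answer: $-3083$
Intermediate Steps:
$23 \left(-133\right) + - 4 \left(1 + 0\right) 6 = -3059 + \left(-4\right) 1 \cdot 6 = -3059 - 24 = -3083$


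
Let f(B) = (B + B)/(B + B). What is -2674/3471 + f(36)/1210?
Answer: -3232069/4199910 ≈ -0.76956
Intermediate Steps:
f(B) = 1 (f(B) = (2*B)/((2*B)) = (2*B)*(1/(2*B)) = 1)
-2674/3471 + f(36)/1210 = -2674/3471 + 1/1210 = -3232069/4199910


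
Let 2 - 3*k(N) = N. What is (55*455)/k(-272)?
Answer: 75075/274 ≈ 274.00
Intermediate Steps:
k(N) = ⅔ - N/3
(55*455)/k(-272) = (55*455)/(⅔ - ⅓*(-272)) = 25025/(⅔ + 272/3) = 25025/(274/3) = 25025*(3/274) = 75075/274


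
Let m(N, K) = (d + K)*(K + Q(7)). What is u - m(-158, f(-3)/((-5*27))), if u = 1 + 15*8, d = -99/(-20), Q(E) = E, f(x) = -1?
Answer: 3144229/36450 ≈ 86.261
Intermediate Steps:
d = 99/20 (d = -99*(-1/20) = 99/20 ≈ 4.9500)
u = 121 (u = 1 + 120 = 121)
m(N, K) = (7 + K)*(99/20 + K) (m(N, K) = (99/20 + K)*(K + 7) = (99/20 + K)*(7 + K) = (7 + K)*(99/20 + K))
u - m(-158, f(-3)/((-5*27))) = 121 - (693/20 + (-1/((-5*27)))² + 239*(-1/((-5*27)))/20) = 121 - (693/20 + (-1/(-135))² + 239*(-1/(-135))/20) = 121 - (693/20 + (-1*(-1/135))² + 239*(-1*(-1/135))/20) = 121 - (693/20 + (1/135)² + (239/20)*(1/135)) = 121 - (693/20 + 1/18225 + 239/2700) = 121 - 1*1266221/36450 = 121 - 1266221/36450 = 3144229/36450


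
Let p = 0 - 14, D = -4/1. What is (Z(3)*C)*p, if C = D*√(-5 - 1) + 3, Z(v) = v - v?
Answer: 0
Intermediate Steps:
Z(v) = 0
D = -4 (D = -4*1 = -4)
C = 3 - 4*I*√6 (C = -4*√(-5 - 1) + 3 = -4*I*√6 + 3 = 3 - 4*I*√6 ≈ 3.0 - 9.798*I)
p = -14
(Z(3)*C)*p = (0*(3 - 4*I*√6))*(-14) = 0*(-14) = 0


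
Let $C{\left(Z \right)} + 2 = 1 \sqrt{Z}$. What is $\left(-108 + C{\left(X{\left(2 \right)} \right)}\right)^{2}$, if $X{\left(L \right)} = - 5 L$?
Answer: $\left(110 - i \sqrt{10}\right)^{2} \approx 12090.0 - 695.7 i$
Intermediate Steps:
$C{\left(Z \right)} = -2 + \sqrt{Z}$ ($C{\left(Z \right)} = -2 + 1 \sqrt{Z} = -2 + \sqrt{Z}$)
$\left(-108 + C{\left(X{\left(2 \right)} \right)}\right)^{2} = \left(-108 - \left(2 - \sqrt{\left(-5\right) 2}\right)\right)^{2} = \left(-108 - \left(2 - \sqrt{-10}\right)\right)^{2} = \left(-108 - \left(2 - i \sqrt{10}\right)\right)^{2} = \left(-110 + i \sqrt{10}\right)^{2}$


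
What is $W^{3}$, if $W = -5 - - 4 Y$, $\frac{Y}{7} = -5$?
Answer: $-3048625$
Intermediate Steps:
$Y = -35$ ($Y = 7 \left(-5\right) = -35$)
$W = -145$ ($W = -5 - \left(-4\right) \left(-35\right) = -5 - 140 = -145$)
$W^{3} = \left(-145\right)^{3} = -3048625$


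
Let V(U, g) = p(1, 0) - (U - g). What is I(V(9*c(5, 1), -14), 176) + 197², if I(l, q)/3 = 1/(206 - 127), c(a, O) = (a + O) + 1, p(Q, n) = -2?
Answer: 3065914/79 ≈ 38809.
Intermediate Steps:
c(a, O) = 1 + O + a (c(a, O) = (O + a) + 1 = 1 + O + a)
V(U, g) = -2 + g - U (V(U, g) = -2 - (U - g) = -2 + (g - U) = -2 + g - U)
I(l, q) = 3/79 (I(l, q) = 3/(206 - 127) = 3/79)
I(V(9*c(5, 1), -14), 176) + 197² = 3/79 + 197² = 3/79 + 38809 = 3065914/79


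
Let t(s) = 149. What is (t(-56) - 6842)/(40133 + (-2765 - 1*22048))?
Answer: -6693/15320 ≈ -0.43688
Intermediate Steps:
(t(-56) - 6842)/(40133 + (-2765 - 1*22048)) = (149 - 6842)/(40133 + (-2765 - 1*22048)) = -6693/(40133 + (-2765 - 22048)) = -6693/(40133 - 24813) = -6693/15320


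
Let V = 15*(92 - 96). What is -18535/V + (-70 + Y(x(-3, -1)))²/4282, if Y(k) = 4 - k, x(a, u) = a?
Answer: 7960501/25692 ≈ 309.84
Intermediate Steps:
V = -60 (V = 15*(-4) = -60)
-18535/V + (-70 + Y(x(-3, -1)))²/4282 = -18535/(-60) + (-70 + (4 - 1*(-3)))²/4282 = -18535*(-1/60) + (-70 + (4 + 3))²*(1/4282) = 3707/12 + (-70 + 7)²*(1/4282) = 3707/12 + (-63)²*(1/4282) = 3707/12 + 3969*(1/4282) = 3707/12 + 3969/4282 = 7960501/25692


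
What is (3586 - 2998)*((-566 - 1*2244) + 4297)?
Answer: 874356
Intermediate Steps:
(3586 - 2998)*((-566 - 1*2244) + 4297) = 588*((-566 - 2244) + 4297) = 588*(-2810 + 4297) = 588*1487 = 874356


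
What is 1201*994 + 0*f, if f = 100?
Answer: 1193794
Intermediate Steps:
1201*994 + 0*f = 1201*994 + 0*100 = 1193794 + 0 = 1193794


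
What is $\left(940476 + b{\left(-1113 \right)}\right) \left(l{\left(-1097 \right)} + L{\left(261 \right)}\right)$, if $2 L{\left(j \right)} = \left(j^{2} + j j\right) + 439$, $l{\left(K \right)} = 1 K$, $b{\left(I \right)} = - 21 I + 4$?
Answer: $\frac{129625698411}{2} \approx 6.4813 \cdot 10^{10}$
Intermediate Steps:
$b{\left(I \right)} = 4 - 21 I$
$l{\left(K \right)} = K$
$L{\left(j \right)} = \frac{439}{2} + j^{2}$ ($L{\left(j \right)} = \frac{\left(j^{2} + j j\right) + 439}{2} = \frac{\left(j^{2} + j^{2}\right) + 439}{2} = \frac{2 j^{2} + 439}{2} = \frac{439 + 2 j^{2}}{2} = \frac{439}{2} + j^{2}$)
$\left(940476 + b{\left(-1113 \right)}\right) \left(l{\left(-1097 \right)} + L{\left(261 \right)}\right) = \left(940476 + \left(4 - -23373\right)\right) \left(-1097 + \left(\frac{439}{2} + 261^{2}\right)\right) = \left(940476 + \left(4 + 23373\right)\right) \left(-1097 + \left(\frac{439}{2} + 68121\right)\right) = \left(940476 + 23377\right) \left(-1097 + \frac{136681}{2}\right) = 963853 \cdot \frac{134487}{2} = \frac{129625698411}{2}$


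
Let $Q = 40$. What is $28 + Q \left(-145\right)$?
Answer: $-5772$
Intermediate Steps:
$28 + Q \left(-145\right) = 28 + 40 \left(-145\right) = 28 - 5800 = -5772$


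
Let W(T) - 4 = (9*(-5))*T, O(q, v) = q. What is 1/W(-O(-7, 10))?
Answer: -1/311 ≈ -0.0032154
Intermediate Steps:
W(T) = 4 - 45*T (W(T) = 4 + (9*(-5))*T = 4 - 45*T)
1/W(-O(-7, 10)) = 1/(4 - (-45)*(-7)) = 1/(4 - 45*7) = 1/(4 - 315) = 1/(-311) = -1/311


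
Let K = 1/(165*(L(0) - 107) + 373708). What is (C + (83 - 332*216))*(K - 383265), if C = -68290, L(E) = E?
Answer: 19093717951263436/356053 ≈ 5.3626e+10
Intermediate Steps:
K = 1/356053 (K = 1/(165*(0 - 107) + 373708) = 1/(165*(-107) + 373708) = 1/(-17655 + 373708) = 1/356053 ≈ 2.8086e-6)
(C + (83 - 332*216))*(K - 383265) = (-68290 + (83 - 332*216))*(1/356053 - 383265) = (-68290 + (83 - 71712))*(-136462653044/356053) = (-68290 - 71629)*(-136462653044/356053) = -139919*(-136462653044/356053) = 19093717951263436/356053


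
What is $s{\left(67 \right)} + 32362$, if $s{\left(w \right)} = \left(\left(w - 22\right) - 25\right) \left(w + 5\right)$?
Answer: $33802$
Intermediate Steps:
$s{\left(w \right)} = \left(-47 + w\right) \left(5 + w\right)$ ($s{\left(w \right)} = \left(\left(-22 + w\right) - 25\right) \left(5 + w\right) = \left(-47 + w\right) \left(5 + w\right)$)
$s{\left(67 \right)} + 32362 = \left(-235 + 67^{2} - 2814\right) + 32362 = \left(-235 + 4489 - 2814\right) + 32362 = 1440 + 32362 = 33802$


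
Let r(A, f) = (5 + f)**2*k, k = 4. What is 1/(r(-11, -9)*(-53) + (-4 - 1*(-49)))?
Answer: -1/3347 ≈ -0.00029877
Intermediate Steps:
r(A, f) = 4*(5 + f)**2 (r(A, f) = (5 + f)**2*4 = 4*(5 + f)**2)
1/(r(-11, -9)*(-53) + (-4 - 1*(-49))) = 1/((4*(5 - 9)**2)*(-53) + (-4 - 1*(-49))) = 1/((4*(-4)**2)*(-53) + (-4 + 49)) = 1/((4*16)*(-53) + 45) = 1/(64*(-53) + 45) = 1/(-3392 + 45) = 1/(-3347) = -1/3347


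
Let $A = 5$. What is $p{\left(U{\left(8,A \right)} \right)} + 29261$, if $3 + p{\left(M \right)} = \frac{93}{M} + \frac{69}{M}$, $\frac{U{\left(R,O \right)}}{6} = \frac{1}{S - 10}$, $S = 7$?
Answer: $29177$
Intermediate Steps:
$U{\left(R,O \right)} = -2$ ($U{\left(R,O \right)} = \frac{6}{7 - 10} = \frac{6}{-3} = 6 \left(- \frac{1}{3}\right) = -2$)
$p{\left(M \right)} = -3 + \frac{162}{M}$ ($p{\left(M \right)} = -3 + \left(\frac{93}{M} + \frac{69}{M}\right) = -3 + \frac{162}{M}$)
$p{\left(U{\left(8,A \right)} \right)} + 29261 = \left(-3 + \frac{162}{-2}\right) + 29261 = \left(-3 + 162 \left(- \frac{1}{2}\right)\right) + 29261 = \left(-3 - 81\right) + 29261 = -84 + 29261 = 29177$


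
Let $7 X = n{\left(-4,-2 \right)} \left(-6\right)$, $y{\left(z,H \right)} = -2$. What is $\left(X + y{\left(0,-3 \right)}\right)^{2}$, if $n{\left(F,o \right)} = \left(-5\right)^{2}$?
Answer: $\frac{26896}{49} \approx 548.9$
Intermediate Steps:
$n{\left(F,o \right)} = 25$
$X = - \frac{150}{7}$ ($X = \frac{25 \left(-6\right)}{7} = \frac{1}{7} \left(-150\right) = - \frac{150}{7} \approx -21.429$)
$\left(X + y{\left(0,-3 \right)}\right)^{2} = \left(- \frac{150}{7} - 2\right)^{2} = \left(- \frac{164}{7}\right)^{2} = \frac{26896}{49}$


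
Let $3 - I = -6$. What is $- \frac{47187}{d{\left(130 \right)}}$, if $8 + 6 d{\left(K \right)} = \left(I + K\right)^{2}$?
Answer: $- \frac{40446}{2759} \approx -14.66$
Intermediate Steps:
$I = 9$ ($I = 3 - -6 = 3 + 6 = 9$)
$d{\left(K \right)} = - \frac{4}{3} + \frac{\left(9 + K\right)^{2}}{6}$
$- \frac{47187}{d{\left(130 \right)}} = - \frac{47187}{- \frac{4}{3} + \frac{\left(9 + 130\right)^{2}}{6}} = - \frac{47187}{- \frac{4}{3} + \frac{139^{2}}{6}} = - \frac{47187}{- \frac{4}{3} + \frac{1}{6} \cdot 19321} = - \frac{47187}{- \frac{4}{3} + \frac{19321}{6}} = - \frac{47187}{\frac{19313}{6}} = \left(-47187\right) \frac{6}{19313} = - \frac{40446}{2759}$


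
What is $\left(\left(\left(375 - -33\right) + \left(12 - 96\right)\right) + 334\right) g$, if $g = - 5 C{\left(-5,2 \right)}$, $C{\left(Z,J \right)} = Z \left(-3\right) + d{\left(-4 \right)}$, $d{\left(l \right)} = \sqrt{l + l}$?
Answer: $-49350 - 6580 i \sqrt{2} \approx -49350.0 - 9305.5 i$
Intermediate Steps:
$d{\left(l \right)} = \sqrt{2} \sqrt{l}$ ($d{\left(l \right)} = \sqrt{2 l} = \sqrt{2} \sqrt{l}$)
$C{\left(Z,J \right)} = - 3 Z + 2 i \sqrt{2}$ ($C{\left(Z,J \right)} = Z \left(-3\right) + \sqrt{2} \sqrt{-4} = - 3 Z + \sqrt{2} \cdot 2 i = - 3 Z + 2 i \sqrt{2}$)
$g = -75 - 10 i \sqrt{2}$ ($g = - 5 \left(\left(-3\right) \left(-5\right) + 2 i \sqrt{2}\right) = - 5 \left(15 + 2 i \sqrt{2}\right) = -75 - 10 i \sqrt{2} \approx -75.0 - 14.142 i$)
$\left(\left(\left(375 - -33\right) + \left(12 - 96\right)\right) + 334\right) g = \left(\left(\left(375 - -33\right) + \left(12 - 96\right)\right) + 334\right) \left(-75 - 10 i \sqrt{2}\right) = \left(\left(\left(375 + 33\right) + \left(12 - 96\right)\right) + 334\right) \left(-75 - 10 i \sqrt{2}\right) = \left(\left(408 - 84\right) + 334\right) \left(-75 - 10 i \sqrt{2}\right) = \left(324 + 334\right) \left(-75 - 10 i \sqrt{2}\right) = 658 \left(-75 - 10 i \sqrt{2}\right) = -49350 - 6580 i \sqrt{2}$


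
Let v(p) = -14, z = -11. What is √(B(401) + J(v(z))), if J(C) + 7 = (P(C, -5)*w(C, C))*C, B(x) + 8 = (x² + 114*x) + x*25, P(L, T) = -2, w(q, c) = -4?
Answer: √216413 ≈ 465.20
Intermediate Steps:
B(x) = -8 + x² + 139*x (B(x) = -8 + ((x² + 114*x) + x*25) = -8 + ((x² + 114*x) + 25*x) = -8 + (x² + 139*x) = -8 + x² + 139*x)
J(C) = -7 + 8*C (J(C) = -7 + (-2*(-4))*C = -7 + 8*C)
√(B(401) + J(v(z))) = √((-8 + 401² + 139*401) + (-7 + 8*(-14))) = √((-8 + 160801 + 55739) + (-7 - 112)) = √(216532 - 119) = √216413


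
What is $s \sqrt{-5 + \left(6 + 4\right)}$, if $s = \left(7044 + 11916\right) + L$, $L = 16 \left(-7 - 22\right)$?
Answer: $18496 \sqrt{5} \approx 41358.0$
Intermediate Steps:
$L = -464$ ($L = 16 \left(-29\right) = -464$)
$s = 18496$ ($s = \left(7044 + 11916\right) - 464 = 18960 - 464 = 18496$)
$s \sqrt{-5 + \left(6 + 4\right)} = 18496 \sqrt{-5 + \left(6 + 4\right)} = 18496 \sqrt{-5 + 10} = 18496 \sqrt{5}$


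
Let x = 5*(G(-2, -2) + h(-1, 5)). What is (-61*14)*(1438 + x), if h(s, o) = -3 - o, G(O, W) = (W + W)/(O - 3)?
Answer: -1197308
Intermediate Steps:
G(O, W) = 2*W/(-3 + O) (G(O, W) = (2*W)/(-3 + O) = 2*W/(-3 + O))
x = -36 (x = 5*(2*(-2)/(-3 - 2) + (-3 - 1*5)) = 5*(2*(-2)/(-5) + (-3 - 5)) = 5*(2*(-2)*(-1/5) - 8) = 5*(4/5 - 8) = 5*(-36/5) = -36)
(-61*14)*(1438 + x) = (-61*14)*(1438 - 36) = -854*1402 = -1197308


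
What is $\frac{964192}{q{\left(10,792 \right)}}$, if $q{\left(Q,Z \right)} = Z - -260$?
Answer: $\frac{241048}{263} \approx 916.53$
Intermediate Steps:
$q{\left(Q,Z \right)} = 260 + Z$ ($q{\left(Q,Z \right)} = Z + 260 = 260 + Z$)
$\frac{964192}{q{\left(10,792 \right)}} = \frac{964192}{260 + 792} = \frac{964192}{1052} = 964192 \cdot \frac{1}{1052} = \frac{241048}{263}$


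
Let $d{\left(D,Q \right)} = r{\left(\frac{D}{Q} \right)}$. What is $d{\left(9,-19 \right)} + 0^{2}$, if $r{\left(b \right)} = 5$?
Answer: $5$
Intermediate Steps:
$d{\left(D,Q \right)} = 5$
$d{\left(9,-19 \right)} + 0^{2} = 5 + 0^{2} = 5 + 0 = 5$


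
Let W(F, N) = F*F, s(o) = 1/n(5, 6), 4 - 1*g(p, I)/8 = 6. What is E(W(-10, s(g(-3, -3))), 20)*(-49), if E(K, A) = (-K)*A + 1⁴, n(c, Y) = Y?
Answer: 97951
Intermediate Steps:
g(p, I) = -16 (g(p, I) = 32 - 8*6 = 32 - 48 = -16)
s(o) = ⅙ (s(o) = 1/6 = ⅙)
W(F, N) = F²
E(K, A) = 1 - A*K (E(K, A) = -A*K + 1 = 1 - A*K)
E(W(-10, s(g(-3, -3))), 20)*(-49) = (1 - 1*20*(-10)²)*(-49) = (1 - 1*20*100)*(-49) = (1 - 2000)*(-49) = -1999*(-49) = 97951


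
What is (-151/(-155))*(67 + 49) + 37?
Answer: 23251/155 ≈ 150.01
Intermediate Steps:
(-151/(-155))*(67 + 49) + 37 = -151*(-1/155)*116 + 37 = (151/155)*116 + 37 = 17516/155 + 37 = 23251/155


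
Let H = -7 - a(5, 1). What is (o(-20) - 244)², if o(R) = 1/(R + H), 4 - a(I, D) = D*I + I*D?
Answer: 26265625/441 ≈ 59559.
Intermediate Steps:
a(I, D) = 4 - 2*D*I (a(I, D) = 4 - (D*I + I*D) = 4 - (D*I + D*I) = 4 - 2*D*I)
H = -1 (H = -7 - (4 - 2*1*5) = -7 - (4 - 10) = -7 - 1*(-6) = -7 + 6 = -1)
o(R) = 1/(-1 + R) (o(R) = 1/(R - 1) = 1/(-1 + R))
(o(-20) - 244)² = (1/(-1 - 20) - 244)² = (1/(-21) - 244)² = (-1/21 - 244)² = (-5125/21)² = 26265625/441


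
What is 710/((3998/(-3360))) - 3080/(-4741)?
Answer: -513537080/861569 ≈ -596.05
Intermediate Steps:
710/((3998/(-3360))) - 3080/(-4741) = 710/((3998*(-1/3360))) - 3080*(-1/4741) = 710/(-1999/1680) + 280/431 = 710*(-1680/1999) + 280/431 = -1192800/1999 + 280/431 = -513537080/861569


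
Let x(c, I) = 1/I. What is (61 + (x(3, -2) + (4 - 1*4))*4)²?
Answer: 3481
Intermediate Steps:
(61 + (x(3, -2) + (4 - 1*4))*4)² = (61 + (1/(-2) + (4 - 1*4))*4)² = (61 + (-½ + (4 - 4))*4)² = (61 + (-½ + 0)*4)² = (61 - ½*4)² = (61 - 2)² = 59² = 3481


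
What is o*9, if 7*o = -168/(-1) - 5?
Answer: 1467/7 ≈ 209.57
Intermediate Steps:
o = 163/7 (o = (-168/(-1) - 5)/7 = (-168*(-1) - 5)/7 = (-12*(-14) - 5)/7 = (168 - 5)/7 = (⅐)*163 = 163/7 ≈ 23.286)
o*9 = (163/7)*9 = 1467/7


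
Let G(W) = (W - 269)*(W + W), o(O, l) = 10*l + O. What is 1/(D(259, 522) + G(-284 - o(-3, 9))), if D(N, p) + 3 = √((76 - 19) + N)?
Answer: 474877/225508164813 - 2*√79/225508164813 ≈ 2.1057e-6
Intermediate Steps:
o(O, l) = O + 10*l
D(N, p) = -3 + √(57 + N) (D(N, p) = -3 + √((76 - 19) + N) = -3 + √(57 + N))
G(W) = 2*W*(-269 + W) (G(W) = (-269 + W)*(2*W) = 2*W*(-269 + W))
1/(D(259, 522) + G(-284 - o(-3, 9))) = 1/((-3 + √(57 + 259)) + 2*(-284 - (-3 + 10*9))*(-269 + (-284 - (-3 + 10*9)))) = 1/((-3 + √316) + 2*(-284 - (-3 + 90))*(-269 + (-284 - (-3 + 90)))) = 1/((-3 + 2*√79) + 2*(-284 - 1*87)*(-269 + (-284 - 1*87))) = 1/((-3 + 2*√79) + 2*(-284 - 87)*(-269 + (-284 - 87))) = 1/((-3 + 2*√79) + 2*(-371)*(-269 - 371)) = 1/((-3 + 2*√79) + 2*(-371)*(-640)) = 1/((-3 + 2*√79) + 474880) = 1/(474877 + 2*√79)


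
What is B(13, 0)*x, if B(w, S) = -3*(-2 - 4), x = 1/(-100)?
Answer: -9/50 ≈ -0.18000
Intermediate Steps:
x = -1/100 ≈ -0.010000
B(w, S) = 18 (B(w, S) = -3*(-6) = 18)
B(13, 0)*x = 18*(-1/100) = -9/50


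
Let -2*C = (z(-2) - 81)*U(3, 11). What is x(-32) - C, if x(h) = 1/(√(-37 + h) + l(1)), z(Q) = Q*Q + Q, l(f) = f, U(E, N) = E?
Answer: (-237*√69 + 235*I)/(2*(√69 - I)) ≈ -118.49 - 0.11867*I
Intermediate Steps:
z(Q) = Q + Q² (z(Q) = Q² + Q = Q + Q²)
x(h) = 1/(1 + √(-37 + h)) (x(h) = 1/(√(-37 + h) + 1) = 1/(1 + √(-37 + h)))
C = 237/2 (C = -(-2*(1 - 2) - 81)*3/2 = -(-2*(-1) - 81)*3/2 = -(2 - 81)*3/2 = -(-79)*3/2 = -½*(-237) = 237/2 ≈ 118.50)
x(-32) - C = 1/(1 + √(-37 - 32)) - 1*237/2 = 1/(1 + √(-69)) - 237/2 = 1/(1 + I*√69) - 237/2 = -237/2 + 1/(1 + I*√69)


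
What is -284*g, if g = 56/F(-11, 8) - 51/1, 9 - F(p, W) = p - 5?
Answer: 346196/25 ≈ 13848.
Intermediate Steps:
F(p, W) = 14 - p (F(p, W) = 9 - (p - 5) = 9 - (-5 + p) = 9 + (5 - p) = 14 - p)
g = -1219/25 (g = 56/(14 - 1*(-11)) - 51/1 = 56/(14 + 11) - 51*1 = 56/25 - 51 = -1219/25 ≈ -48.760)
-284*g = -284*(-1219/25) = 346196/25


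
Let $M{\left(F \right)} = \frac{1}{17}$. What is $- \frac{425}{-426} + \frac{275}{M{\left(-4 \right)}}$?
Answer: $\frac{1991975}{426} \approx 4676.0$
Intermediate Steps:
$M{\left(F \right)} = \frac{1}{17}$
$- \frac{425}{-426} + \frac{275}{M{\left(-4 \right)}} = - \frac{425}{-426} + 275 \frac{1}{\frac{1}{17}} = \left(-425\right) \left(- \frac{1}{426}\right) + 275 \cdot 17 = \frac{425}{426} + 4675 = \frac{1991975}{426}$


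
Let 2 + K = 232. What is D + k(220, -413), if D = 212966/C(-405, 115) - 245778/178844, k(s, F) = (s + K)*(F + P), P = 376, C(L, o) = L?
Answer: -622088517197/36215910 ≈ -17177.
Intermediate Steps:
K = 230 (K = -2 + 232 = 230)
k(s, F) = (230 + s)*(376 + F) (k(s, F) = (s + 230)*(F + 376) = (230 + s)*(376 + F))
D = -19093615697/36215910 (D = 212966/(-405) - 245778/178844 = 212966*(-1/405) - 245778*1/178844 = -212966/405 - 122889/89422 = -19093615697/36215910 ≈ -527.22)
D + k(220, -413) = -19093615697/36215910 + (86480 + 230*(-413) + 376*220 - 413*220) = -19093615697/36215910 + (86480 - 94990 + 82720 - 90860) = -19093615697/36215910 - 16650 = -622088517197/36215910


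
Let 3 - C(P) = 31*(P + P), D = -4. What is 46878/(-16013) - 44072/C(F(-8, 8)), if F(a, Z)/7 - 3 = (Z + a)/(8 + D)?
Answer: 644830414/20800887 ≈ 31.000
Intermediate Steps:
F(a, Z) = 21 + 7*Z/4 + 7*a/4 (F(a, Z) = 21 + 7*((Z + a)/(8 - 4)) = 21 + 7*((Z + a)/4) = 21 + 7*((Z + a)*(1/4)) = 21 + 7*(Z/4 + a/4) = 21 + (7*Z/4 + 7*a/4) = 21 + 7*Z/4 + 7*a/4)
C(P) = 3 - 62*P (C(P) = 3 - 31*(P + P) = 3 - 31*2*P = 3 - 62*P)
46878/(-16013) - 44072/C(F(-8, 8)) = 46878/(-16013) - 44072/(3 - 62*(21 + (7/4)*8 + (7/4)*(-8))) = 46878*(-1/16013) - 44072/(3 - 62*(21 + 14 - 14)) = -46878/16013 - 44072/(3 - 62*21) = -46878/16013 - 44072/(3 - 1302) = -46878/16013 - 44072/(-1299) = -46878/16013 - 44072*(-1/1299) = -46878/16013 + 44072/1299 = 644830414/20800887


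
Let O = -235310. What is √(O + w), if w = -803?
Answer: 17*I*√817 ≈ 485.91*I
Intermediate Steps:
√(O + w) = √(-235310 - 803) = √(-236113) = 17*I*√817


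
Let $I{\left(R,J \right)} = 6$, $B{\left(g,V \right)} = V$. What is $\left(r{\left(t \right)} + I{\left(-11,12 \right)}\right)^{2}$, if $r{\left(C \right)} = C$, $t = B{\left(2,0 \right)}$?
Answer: $36$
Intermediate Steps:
$t = 0$
$\left(r{\left(t \right)} + I{\left(-11,12 \right)}\right)^{2} = \left(0 + 6\right)^{2} = 6^{2} = 36$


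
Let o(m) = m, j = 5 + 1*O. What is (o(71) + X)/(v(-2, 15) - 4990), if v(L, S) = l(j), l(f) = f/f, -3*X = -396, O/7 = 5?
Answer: -203/4989 ≈ -0.040690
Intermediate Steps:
O = 35 (O = 7*5 = 35)
X = 132 (X = -1/3*(-396) = 132)
j = 40 (j = 5 + 1*35 = 5 + 35 = 40)
l(f) = 1
v(L, S) = 1
(o(71) + X)/(v(-2, 15) - 4990) = (71 + 132)/(1 - 4990) = 203/(-4989) = 203*(-1/4989) = -203/4989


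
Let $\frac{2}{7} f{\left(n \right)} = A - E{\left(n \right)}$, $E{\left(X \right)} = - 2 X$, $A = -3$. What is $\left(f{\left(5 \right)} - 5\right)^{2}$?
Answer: $\frac{1521}{4} \approx 380.25$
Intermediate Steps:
$f{\left(n \right)} = - \frac{21}{2} + 7 n$ ($f{\left(n \right)} = \frac{7 \left(-3 - - 2 n\right)}{2} = \frac{7 \left(-3 + 2 n\right)}{2} = - \frac{21}{2} + 7 n$)
$\left(f{\left(5 \right)} - 5\right)^{2} = \left(\left(- \frac{21}{2} + 7 \cdot 5\right) - 5\right)^{2} = \left(\left(- \frac{21}{2} + 35\right) - 5\right)^{2} = \left(\frac{49}{2} - 5\right)^{2} = \left(\frac{39}{2}\right)^{2} = \frac{1521}{4}$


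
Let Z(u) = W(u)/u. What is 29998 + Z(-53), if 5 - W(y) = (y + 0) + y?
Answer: 1589783/53 ≈ 29996.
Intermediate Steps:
W(y) = 5 - 2*y (W(y) = 5 - ((y + 0) + y) = 5 - (y + y) = 5 - 2*y)
Z(u) = (5 - 2*u)/u
29998 + Z(-53) = 29998 + (-2 + 5/(-53)) = 29998 + (-2 + 5*(-1/53)) = 29998 + (-2 - 5/53) = 29998 - 111/53 = 1589783/53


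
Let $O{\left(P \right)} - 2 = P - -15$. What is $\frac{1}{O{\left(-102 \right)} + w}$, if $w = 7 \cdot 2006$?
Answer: $\frac{1}{13957} \approx 7.1649 \cdot 10^{-5}$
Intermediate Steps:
$O{\left(P \right)} = 17 + P$ ($O{\left(P \right)} = 2 + \left(P - -15\right) = 2 + \left(P + 15\right) = 2 + \left(15 + P\right) = 17 + P$)
$w = 14042$
$\frac{1}{O{\left(-102 \right)} + w} = \frac{1}{\left(17 - 102\right) + 14042} = \frac{1}{-85 + 14042} = \frac{1}{13957}$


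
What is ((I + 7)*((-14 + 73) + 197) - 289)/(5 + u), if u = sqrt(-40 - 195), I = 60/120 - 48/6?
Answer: -417/52 + 417*I*sqrt(235)/260 ≈ -8.0192 + 24.586*I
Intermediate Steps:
I = -15/2 (I = 60*(1/120) - 48*1/6 = 1/2 - 8 = -15/2 ≈ -7.5000)
u = I*sqrt(235) (u = sqrt(-235) = I*sqrt(235) ≈ 15.33*I)
((I + 7)*((-14 + 73) + 197) - 289)/(5 + u) = ((-15/2 + 7)*((-14 + 73) + 197) - 289)/(5 + I*sqrt(235)) = (-(59 + 197)/2 - 289)/(5 + I*sqrt(235)) = (-1/2*256 - 289)/(5 + I*sqrt(235)) = (-128 - 289)/(5 + I*sqrt(235)) = -417/(5 + I*sqrt(235))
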